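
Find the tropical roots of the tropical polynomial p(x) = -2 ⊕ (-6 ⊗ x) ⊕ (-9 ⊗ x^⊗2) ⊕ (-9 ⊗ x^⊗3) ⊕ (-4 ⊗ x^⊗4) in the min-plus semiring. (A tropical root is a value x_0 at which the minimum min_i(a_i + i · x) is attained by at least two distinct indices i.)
Roots: {-5, 0, 3, 4}

Each tropical root is a break point of the lower envelope of the lines y = a_i + i · x (there are 5 lines, with slopes 0, 1, ..., 4). Only the lines that attain the minimum somewhere contribute to roots; other lines are dominated. Here the surviving (envelope) indices are i = 4, i = 3, i = 2, i = 1, i = 0.
Intersections between consecutive envelope lines give the roots: for adjacent envelope indices i < j the intersection is x = (a_i − a_j) / (j − i). Reading off the sorted break points: {-5, 0, 3, 4}.
Verification: at each break x_0, at least two indices attain the minimum of min_i(a_i + i · x_0).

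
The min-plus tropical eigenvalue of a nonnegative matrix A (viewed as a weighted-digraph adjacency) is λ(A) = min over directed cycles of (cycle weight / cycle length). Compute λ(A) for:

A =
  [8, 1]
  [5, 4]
λ(A) = 3

Enumerate directed cycles and compute their means (weight / length). Sample:
  cycle 0 → 0: weight = 8, length = 1, mean = 8/1 ≈ 8.000
  cycle 1 → 1: weight = 4, length = 1, mean = 4/1 ≈ 4.000
  cycle 0 → 1 → 0: weight = 6, length = 2, mean = 6/2 ≈ 3.000
  cycle 1 → 0 → 1: weight = 6, length = 2, mean = 6/2 ≈ 3.000
Minimum mean = 3.000, attained e.g. along the cycle 0 → 1 → 0 with weight 6 and length 2. So λ(A) = 6/2 = 3.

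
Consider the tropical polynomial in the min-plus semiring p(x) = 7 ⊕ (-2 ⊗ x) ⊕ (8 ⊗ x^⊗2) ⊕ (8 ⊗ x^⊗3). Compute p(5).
p(5) = 3

A tropical monomial a ⊗ x^⊗i evaluates to a + i · x. Evaluating each term at x = 5:
  Term 0 contributes 7 + 0 · 5 = 7
  Term 1 contributes -2 + 1 · 5 = 3
  Term 2 contributes 8 + 2 · 5 = 18
  Term 3 contributes 8 + 3 · 5 = 23
p(5) = ⊕ of these = min[7, 3, 18, 23] = 3.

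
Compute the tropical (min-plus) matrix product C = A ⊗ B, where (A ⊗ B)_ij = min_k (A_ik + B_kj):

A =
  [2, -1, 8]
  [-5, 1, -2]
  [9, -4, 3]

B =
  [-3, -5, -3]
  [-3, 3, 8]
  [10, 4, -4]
A ⊗ B =
  [-4, -3, -1]
  [-8, -10, -8]
  [-7, -1, -1]

Apply the min-plus product entry-by-entry:
  C[0][0] = min over k of (A[0][0] + B[0][0] = 2 + -3 = -1, A[0][1] + B[1][0] = -1 + -3 = -4, A[0][2] + B[2][0] = 8 + 10 = 18) = -4 (attained at k = 1)
  C[0][1] = min over k of (A[0][0] + B[0][1] = 2 + -5 = -3, A[0][1] + B[1][1] = -1 + 3 = 2, A[0][2] + B[2][1] = 8 + 4 = 12) = -3 (attained at k = 0)
  C[0][2] = min over k of (A[0][0] + B[0][2] = 2 + -3 = -1, A[0][1] + B[1][2] = -1 + 8 = 7, A[0][2] + B[2][2] = 8 + -4 = 4) = -1 (attained at k = 0)
  C[1][0] = min over k of (A[1][0] + B[0][0] = -5 + -3 = -8, A[1][1] + B[1][0] = 1 + -3 = -2, A[1][2] + B[2][0] = -2 + 10 = 8) = -8 (attained at k = 0)
  C[1][1] = min over k of (A[1][0] + B[0][1] = -5 + -5 = -10, A[1][1] + B[1][1] = 1 + 3 = 4, A[1][2] + B[2][1] = -2 + 4 = 2) = -10 (attained at k = 0)
  C[1][2] = min over k of (A[1][0] + B[0][2] = -5 + -3 = -8, A[1][1] + B[1][2] = 1 + 8 = 9, A[1][2] + B[2][2] = -2 + -4 = -6) = -8 (attained at k = 0)
  C[2][0] = min over k of (A[2][0] + B[0][0] = 9 + -3 = 6, A[2][1] + B[1][0] = -4 + -3 = -7, A[2][2] + B[2][0] = 3 + 10 = 13) = -7 (attained at k = 1)
  C[2][1] = min over k of (A[2][0] + B[0][1] = 9 + -5 = 4, A[2][1] + B[1][1] = -4 + 3 = -1, A[2][2] + B[2][1] = 3 + 4 = 7) = -1 (attained at k = 1)
  C[2][2] = min over k of (A[2][0] + B[0][2] = 9 + -3 = 6, A[2][1] + B[1][2] = -4 + 8 = 4, A[2][2] + B[2][2] = 3 + -4 = -1) = -1 (attained at k = 2)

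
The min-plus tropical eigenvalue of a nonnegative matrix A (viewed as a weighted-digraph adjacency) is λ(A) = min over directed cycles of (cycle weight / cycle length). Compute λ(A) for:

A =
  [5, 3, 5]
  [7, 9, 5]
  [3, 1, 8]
λ(A) = 3

Enumerate directed cycles and compute their means (weight / length). Sample:
  cycle 0 → 0: weight = 5, length = 1, mean = 5/1 ≈ 5.000
  cycle 1 → 1: weight = 9, length = 1, mean = 9/1 ≈ 9.000
  cycle 2 → 2: weight = 8, length = 1, mean = 8/1 ≈ 8.000
  cycle 0 → 1 → 0: weight = 10, length = 2, mean = 10/2 ≈ 5.000
  cycle 0 → 2 → 0: weight = 8, length = 2, mean = 8/2 ≈ 4.000
  cycle 1 → 0 → 1: weight = 10, length = 2, mean = 10/2 ≈ 5.000
Minimum mean = 3.000, attained e.g. along the cycle 1 → 2 → 1 with weight 6 and length 2. So λ(A) = 6/2 = 3.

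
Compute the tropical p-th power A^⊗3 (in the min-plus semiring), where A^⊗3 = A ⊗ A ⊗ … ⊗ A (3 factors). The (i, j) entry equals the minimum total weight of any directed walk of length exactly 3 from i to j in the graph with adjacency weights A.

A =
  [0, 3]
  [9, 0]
A^⊗3 =
  [0, 3]
  [9, 0]

Each entry (A^⊗3)_ij equals the minimum over all length-3 walks i = v_0 → v_1 → … → v_3 = j of Σ_t A[v_t][v_{t+1}]. For example, for (i, j) = (0, 1) we minimise over 4 possible intermediate vertex sequences; the minimum is 3, attained along the walk 0 → 0 → 0 → 1.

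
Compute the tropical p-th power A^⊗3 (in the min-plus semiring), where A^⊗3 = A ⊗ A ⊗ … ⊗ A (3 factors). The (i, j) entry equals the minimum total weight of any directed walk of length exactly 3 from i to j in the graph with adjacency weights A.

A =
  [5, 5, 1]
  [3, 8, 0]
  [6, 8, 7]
A^⊗3 =
  [11, 12, 8]
  [10, 11, 7]
  [13, 15, 11]

Each entry (A^⊗3)_ij equals the minimum over all length-3 walks i = v_0 → v_1 → … → v_3 = j of Σ_t A[v_t][v_{t+1}]. For example, for (i, j) = (0, 2) we minimise over 9 possible intermediate vertex sequences; the minimum is 8, attained along the walk 0 → 2 → 0 → 2.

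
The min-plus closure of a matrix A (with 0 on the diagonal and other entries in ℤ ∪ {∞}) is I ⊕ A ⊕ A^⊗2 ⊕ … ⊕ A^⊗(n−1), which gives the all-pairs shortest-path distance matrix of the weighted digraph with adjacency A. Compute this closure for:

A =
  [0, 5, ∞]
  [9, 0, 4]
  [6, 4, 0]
Closure =
  [0, 5, 9]
  [9, 0, 4]
  [6, 4, 0]

This is the Floyd-Warshall all-pairs shortest-path computation. For each intermediate vertex k = 0, 1, …, 2, update dist[i][j] ← min(dist[i][j], dist[i][k] + dist[k][j]). The final matrix gives, for each (i, j), the minimum total weight of any directed path from i to j (possibly empty when i = j).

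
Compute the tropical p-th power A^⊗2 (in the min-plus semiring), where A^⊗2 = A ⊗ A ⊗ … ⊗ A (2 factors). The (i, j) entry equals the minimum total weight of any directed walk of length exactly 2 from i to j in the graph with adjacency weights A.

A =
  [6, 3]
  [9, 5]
A^⊗2 =
  [12, 8]
  [14, 10]

Each entry (A^⊗2)_ij equals the minimum over all length-2 walks i = v_0 → v_1 → … → v_2 = j of Σ_t A[v_t][v_{t+1}]. For example, for (i, j) = (0, 1) we minimise over 2 possible intermediate vertex sequences; the minimum is 8, attained along the walk 0 → 1 → 1.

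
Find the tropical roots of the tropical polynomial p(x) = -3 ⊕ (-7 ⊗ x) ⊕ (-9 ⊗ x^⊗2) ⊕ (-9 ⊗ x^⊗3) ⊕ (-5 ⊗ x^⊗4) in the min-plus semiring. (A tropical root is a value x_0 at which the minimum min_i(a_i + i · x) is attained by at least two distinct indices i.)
Roots: {-4, 0, 2, 4}

Each tropical root is a break point of the lower envelope of the lines y = a_i + i · x (there are 5 lines, with slopes 0, 1, ..., 4). Only the lines that attain the minimum somewhere contribute to roots; other lines are dominated. Here the surviving (envelope) indices are i = 4, i = 3, i = 2, i = 1, i = 0.
Intersections between consecutive envelope lines give the roots: for adjacent envelope indices i < j the intersection is x = (a_i − a_j) / (j − i). Reading off the sorted break points: {-4, 0, 2, 4}.
Verification: at each break x_0, at least two indices attain the minimum of min_i(a_i + i · x_0).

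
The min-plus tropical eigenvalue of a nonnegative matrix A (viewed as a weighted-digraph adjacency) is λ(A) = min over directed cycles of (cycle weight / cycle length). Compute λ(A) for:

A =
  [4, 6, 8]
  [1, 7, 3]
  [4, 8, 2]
λ(A) = 2

Enumerate directed cycles and compute their means (weight / length). Sample:
  cycle 0 → 0: weight = 4, length = 1, mean = 4/1 ≈ 4.000
  cycle 1 → 1: weight = 7, length = 1, mean = 7/1 ≈ 7.000
  cycle 2 → 2: weight = 2, length = 1, mean = 2/1 ≈ 2.000
  cycle 0 → 1 → 0: weight = 7, length = 2, mean = 7/2 ≈ 3.500
  cycle 0 → 2 → 0: weight = 12, length = 2, mean = 12/2 ≈ 6.000
  cycle 1 → 0 → 1: weight = 7, length = 2, mean = 7/2 ≈ 3.500
Minimum mean = 2.000, attained e.g. along the cycle 2 → 2 with weight 2 and length 1. So λ(A) = 2/1 = 2.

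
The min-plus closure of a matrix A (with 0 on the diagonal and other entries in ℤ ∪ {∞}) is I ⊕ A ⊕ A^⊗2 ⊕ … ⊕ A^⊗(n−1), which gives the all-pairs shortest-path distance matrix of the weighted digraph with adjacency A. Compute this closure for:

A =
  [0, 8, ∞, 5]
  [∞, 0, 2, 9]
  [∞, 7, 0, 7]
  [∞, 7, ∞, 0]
Closure =
  [0, 8, 10, 5]
  [∞, 0, 2, 9]
  [∞, 7, 0, 7]
  [∞, 7, 9, 0]

This is the Floyd-Warshall all-pairs shortest-path computation. For each intermediate vertex k = 0, 1, …, 3, update dist[i][j] ← min(dist[i][j], dist[i][k] + dist[k][j]). The final matrix gives, for each (i, j), the minimum total weight of any directed path from i to j (possibly empty when i = j).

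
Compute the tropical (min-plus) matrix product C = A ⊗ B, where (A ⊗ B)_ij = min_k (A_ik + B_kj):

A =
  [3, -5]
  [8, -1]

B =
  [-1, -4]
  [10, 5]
A ⊗ B =
  [2, -1]
  [7, 4]

Apply the min-plus product entry-by-entry:
  C[0][0] = min over k of (A[0][0] + B[0][0] = 3 + -1 = 2, A[0][1] + B[1][0] = -5 + 10 = 5) = 2 (attained at k = 0)
  C[0][1] = min over k of (A[0][0] + B[0][1] = 3 + -4 = -1, A[0][1] + B[1][1] = -5 + 5 = 0) = -1 (attained at k = 0)
  C[1][0] = min over k of (A[1][0] + B[0][0] = 8 + -1 = 7, A[1][1] + B[1][0] = -1 + 10 = 9) = 7 (attained at k = 0)
  C[1][1] = min over k of (A[1][0] + B[0][1] = 8 + -4 = 4, A[1][1] + B[1][1] = -1 + 5 = 4) = 4 (attained at k = 0)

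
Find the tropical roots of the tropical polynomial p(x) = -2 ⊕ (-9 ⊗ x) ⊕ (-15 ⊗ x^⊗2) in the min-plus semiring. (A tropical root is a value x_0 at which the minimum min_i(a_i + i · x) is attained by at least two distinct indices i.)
Roots: {6, 7}

Each tropical root is a break point of the lower envelope of the lines y = a_i + i · x (there are 3 lines, with slopes 0, 1, ..., 2). Only the lines that attain the minimum somewhere contribute to roots; other lines are dominated. Here the surviving (envelope) indices are i = 2, i = 1, i = 0.
Intersections between consecutive envelope lines give the roots: for adjacent envelope indices i < j the intersection is x = (a_i − a_j) / (j − i). Reading off the sorted break points: {6, 7}.
Verification: at each break x_0, at least two indices attain the minimum of min_i(a_i + i · x_0).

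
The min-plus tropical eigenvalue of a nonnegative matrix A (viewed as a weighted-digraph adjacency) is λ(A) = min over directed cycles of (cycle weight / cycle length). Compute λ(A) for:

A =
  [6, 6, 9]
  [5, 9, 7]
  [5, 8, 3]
λ(A) = 3

Enumerate directed cycles and compute their means (weight / length). Sample:
  cycle 0 → 0: weight = 6, length = 1, mean = 6/1 ≈ 6.000
  cycle 1 → 1: weight = 9, length = 1, mean = 9/1 ≈ 9.000
  cycle 2 → 2: weight = 3, length = 1, mean = 3/1 ≈ 3.000
  cycle 0 → 1 → 0: weight = 11, length = 2, mean = 11/2 ≈ 5.500
  cycle 0 → 2 → 0: weight = 14, length = 2, mean = 14/2 ≈ 7.000
  cycle 1 → 0 → 1: weight = 11, length = 2, mean = 11/2 ≈ 5.500
Minimum mean = 3.000, attained e.g. along the cycle 2 → 2 with weight 3 and length 1. So λ(A) = 3/1 = 3.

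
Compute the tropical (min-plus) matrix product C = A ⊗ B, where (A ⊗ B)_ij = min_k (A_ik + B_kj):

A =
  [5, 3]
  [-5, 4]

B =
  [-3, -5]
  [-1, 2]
A ⊗ B =
  [2, 0]
  [-8, -10]

Apply the min-plus product entry-by-entry:
  C[0][0] = min over k of (A[0][0] + B[0][0] = 5 + -3 = 2, A[0][1] + B[1][0] = 3 + -1 = 2) = 2 (attained at k = 0)
  C[0][1] = min over k of (A[0][0] + B[0][1] = 5 + -5 = 0, A[0][1] + B[1][1] = 3 + 2 = 5) = 0 (attained at k = 0)
  C[1][0] = min over k of (A[1][0] + B[0][0] = -5 + -3 = -8, A[1][1] + B[1][0] = 4 + -1 = 3) = -8 (attained at k = 0)
  C[1][1] = min over k of (A[1][0] + B[0][1] = -5 + -5 = -10, A[1][1] + B[1][1] = 4 + 2 = 6) = -10 (attained at k = 0)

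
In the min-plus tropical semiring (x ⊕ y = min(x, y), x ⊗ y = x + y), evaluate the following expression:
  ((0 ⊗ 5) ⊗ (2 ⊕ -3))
((0 ⊗ 5) ⊗ (2 ⊕ -3)) = 2

Expand innermost to outermost. Recall ⊕ takes the minimum of its arguments and ⊗ takes their sum. Working out the expression ((0 ⊗ 5) ⊗ (2 ⊕ -3)) gives 2.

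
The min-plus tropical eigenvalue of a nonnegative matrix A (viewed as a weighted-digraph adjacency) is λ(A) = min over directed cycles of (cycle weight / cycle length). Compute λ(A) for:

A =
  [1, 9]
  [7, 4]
λ(A) = 1

Enumerate directed cycles and compute their means (weight / length). Sample:
  cycle 0 → 0: weight = 1, length = 1, mean = 1/1 ≈ 1.000
  cycle 1 → 1: weight = 4, length = 1, mean = 4/1 ≈ 4.000
  cycle 0 → 1 → 0: weight = 16, length = 2, mean = 16/2 ≈ 8.000
  cycle 1 → 0 → 1: weight = 16, length = 2, mean = 16/2 ≈ 8.000
Minimum mean = 1.000, attained e.g. along the cycle 0 → 0 with weight 1 and length 1. So λ(A) = 1/1 = 1.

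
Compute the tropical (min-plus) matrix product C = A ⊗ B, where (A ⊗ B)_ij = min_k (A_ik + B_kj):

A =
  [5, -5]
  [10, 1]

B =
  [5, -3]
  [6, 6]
A ⊗ B =
  [1, 1]
  [7, 7]

Apply the min-plus product entry-by-entry:
  C[0][0] = min over k of (A[0][0] + B[0][0] = 5 + 5 = 10, A[0][1] + B[1][0] = -5 + 6 = 1) = 1 (attained at k = 1)
  C[0][1] = min over k of (A[0][0] + B[0][1] = 5 + -3 = 2, A[0][1] + B[1][1] = -5 + 6 = 1) = 1 (attained at k = 1)
  C[1][0] = min over k of (A[1][0] + B[0][0] = 10 + 5 = 15, A[1][1] + B[1][0] = 1 + 6 = 7) = 7 (attained at k = 1)
  C[1][1] = min over k of (A[1][0] + B[0][1] = 10 + -3 = 7, A[1][1] + B[1][1] = 1 + 6 = 7) = 7 (attained at k = 0)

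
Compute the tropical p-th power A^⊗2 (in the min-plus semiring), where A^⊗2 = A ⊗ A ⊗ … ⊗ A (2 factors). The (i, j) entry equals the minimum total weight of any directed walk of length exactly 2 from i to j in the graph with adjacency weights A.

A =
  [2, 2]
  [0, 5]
A^⊗2 =
  [2, 4]
  [2, 2]

Each entry (A^⊗2)_ij equals the minimum over all length-2 walks i = v_0 → v_1 → … → v_2 = j of Σ_t A[v_t][v_{t+1}]. For example, for (i, j) = (0, 1) we minimise over 2 possible intermediate vertex sequences; the minimum is 4, attained along the walk 0 → 0 → 1.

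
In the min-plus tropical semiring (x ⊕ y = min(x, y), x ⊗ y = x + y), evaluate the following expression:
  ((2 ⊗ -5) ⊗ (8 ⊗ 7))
((2 ⊗ -5) ⊗ (8 ⊗ 7)) = 12

Expand innermost to outermost. Recall ⊕ takes the minimum of its arguments and ⊗ takes their sum. Working out the expression ((2 ⊗ -5) ⊗ (8 ⊗ 7)) gives 12.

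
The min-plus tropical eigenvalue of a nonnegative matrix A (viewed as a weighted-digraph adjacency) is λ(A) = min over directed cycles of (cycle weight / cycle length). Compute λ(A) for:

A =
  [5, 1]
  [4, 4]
λ(A) = 5/2

Enumerate directed cycles and compute their means (weight / length). Sample:
  cycle 0 → 0: weight = 5, length = 1, mean = 5/1 ≈ 5.000
  cycle 1 → 1: weight = 4, length = 1, mean = 4/1 ≈ 4.000
  cycle 0 → 1 → 0: weight = 5, length = 2, mean = 5/2 ≈ 2.500
  cycle 1 → 0 → 1: weight = 5, length = 2, mean = 5/2 ≈ 2.500
Minimum mean = 2.500, attained e.g. along the cycle 0 → 1 → 0 with weight 5 and length 2. So λ(A) = 5/2 = 5/2.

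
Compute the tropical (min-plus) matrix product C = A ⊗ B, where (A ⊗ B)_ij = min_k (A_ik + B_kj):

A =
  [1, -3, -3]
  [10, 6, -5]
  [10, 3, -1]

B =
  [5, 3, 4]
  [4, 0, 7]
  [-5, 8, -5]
A ⊗ B =
  [-8, -3, -8]
  [-10, 3, -10]
  [-6, 3, -6]

Apply the min-plus product entry-by-entry:
  C[0][0] = min over k of (A[0][0] + B[0][0] = 1 + 5 = 6, A[0][1] + B[1][0] = -3 + 4 = 1, A[0][2] + B[2][0] = -3 + -5 = -8) = -8 (attained at k = 2)
  C[0][1] = min over k of (A[0][0] + B[0][1] = 1 + 3 = 4, A[0][1] + B[1][1] = -3 + 0 = -3, A[0][2] + B[2][1] = -3 + 8 = 5) = -3 (attained at k = 1)
  C[0][2] = min over k of (A[0][0] + B[0][2] = 1 + 4 = 5, A[0][1] + B[1][2] = -3 + 7 = 4, A[0][2] + B[2][2] = -3 + -5 = -8) = -8 (attained at k = 2)
  C[1][0] = min over k of (A[1][0] + B[0][0] = 10 + 5 = 15, A[1][1] + B[1][0] = 6 + 4 = 10, A[1][2] + B[2][0] = -5 + -5 = -10) = -10 (attained at k = 2)
  C[1][1] = min over k of (A[1][0] + B[0][1] = 10 + 3 = 13, A[1][1] + B[1][1] = 6 + 0 = 6, A[1][2] + B[2][1] = -5 + 8 = 3) = 3 (attained at k = 2)
  C[1][2] = min over k of (A[1][0] + B[0][2] = 10 + 4 = 14, A[1][1] + B[1][2] = 6 + 7 = 13, A[1][2] + B[2][2] = -5 + -5 = -10) = -10 (attained at k = 2)
  C[2][0] = min over k of (A[2][0] + B[0][0] = 10 + 5 = 15, A[2][1] + B[1][0] = 3 + 4 = 7, A[2][2] + B[2][0] = -1 + -5 = -6) = -6 (attained at k = 2)
  C[2][1] = min over k of (A[2][0] + B[0][1] = 10 + 3 = 13, A[2][1] + B[1][1] = 3 + 0 = 3, A[2][2] + B[2][1] = -1 + 8 = 7) = 3 (attained at k = 1)
  C[2][2] = min over k of (A[2][0] + B[0][2] = 10 + 4 = 14, A[2][1] + B[1][2] = 3 + 7 = 10, A[2][2] + B[2][2] = -1 + -5 = -6) = -6 (attained at k = 2)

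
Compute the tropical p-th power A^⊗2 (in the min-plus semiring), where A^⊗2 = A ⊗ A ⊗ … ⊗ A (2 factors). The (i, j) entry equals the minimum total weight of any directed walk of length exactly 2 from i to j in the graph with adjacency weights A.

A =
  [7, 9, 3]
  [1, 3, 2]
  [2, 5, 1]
A^⊗2 =
  [5, 8, 4]
  [4, 6, 3]
  [3, 6, 2]

Each entry (A^⊗2)_ij equals the minimum over all length-2 walks i = v_0 → v_1 → … → v_2 = j of Σ_t A[v_t][v_{t+1}]. For example, for (i, j) = (0, 2) we minimise over 3 possible intermediate vertex sequences; the minimum is 4, attained along the walk 0 → 2 → 2.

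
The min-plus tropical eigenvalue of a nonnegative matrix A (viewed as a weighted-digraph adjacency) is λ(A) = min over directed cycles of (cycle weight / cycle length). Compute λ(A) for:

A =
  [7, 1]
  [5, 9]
λ(A) = 3

Enumerate directed cycles and compute their means (weight / length). Sample:
  cycle 0 → 0: weight = 7, length = 1, mean = 7/1 ≈ 7.000
  cycle 1 → 1: weight = 9, length = 1, mean = 9/1 ≈ 9.000
  cycle 0 → 1 → 0: weight = 6, length = 2, mean = 6/2 ≈ 3.000
  cycle 1 → 0 → 1: weight = 6, length = 2, mean = 6/2 ≈ 3.000
Minimum mean = 3.000, attained e.g. along the cycle 0 → 1 → 0 with weight 6 and length 2. So λ(A) = 6/2 = 3.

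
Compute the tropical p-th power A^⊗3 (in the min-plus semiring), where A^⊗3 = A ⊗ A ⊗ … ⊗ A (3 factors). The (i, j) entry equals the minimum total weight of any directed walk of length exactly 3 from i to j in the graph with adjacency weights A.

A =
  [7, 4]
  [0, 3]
A^⊗3 =
  [7, 8]
  [4, 7]

Each entry (A^⊗3)_ij equals the minimum over all length-3 walks i = v_0 → v_1 → … → v_3 = j of Σ_t A[v_t][v_{t+1}]. For example, for (i, j) = (0, 1) we minimise over 4 possible intermediate vertex sequences; the minimum is 8, attained along the walk 0 → 1 → 0 → 1.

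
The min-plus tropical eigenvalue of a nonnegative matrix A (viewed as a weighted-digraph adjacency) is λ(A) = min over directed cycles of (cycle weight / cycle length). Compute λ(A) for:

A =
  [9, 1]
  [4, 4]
λ(A) = 5/2

Enumerate directed cycles and compute their means (weight / length). Sample:
  cycle 0 → 0: weight = 9, length = 1, mean = 9/1 ≈ 9.000
  cycle 1 → 1: weight = 4, length = 1, mean = 4/1 ≈ 4.000
  cycle 0 → 1 → 0: weight = 5, length = 2, mean = 5/2 ≈ 2.500
  cycle 1 → 0 → 1: weight = 5, length = 2, mean = 5/2 ≈ 2.500
Minimum mean = 2.500, attained e.g. along the cycle 0 → 1 → 0 with weight 5 and length 2. So λ(A) = 5/2 = 5/2.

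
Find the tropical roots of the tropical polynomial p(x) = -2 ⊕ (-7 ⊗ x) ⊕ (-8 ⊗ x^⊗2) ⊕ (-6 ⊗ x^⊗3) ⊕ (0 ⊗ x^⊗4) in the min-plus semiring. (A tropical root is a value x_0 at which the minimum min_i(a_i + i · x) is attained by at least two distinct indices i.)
Roots: {-6, -2, 1, 5}

Each tropical root is a break point of the lower envelope of the lines y = a_i + i · x (there are 5 lines, with slopes 0, 1, ..., 4). Only the lines that attain the minimum somewhere contribute to roots; other lines are dominated. Here the surviving (envelope) indices are i = 4, i = 3, i = 2, i = 1, i = 0.
Intersections between consecutive envelope lines give the roots: for adjacent envelope indices i < j the intersection is x = (a_i − a_j) / (j − i). Reading off the sorted break points: {-6, -2, 1, 5}.
Verification: at each break x_0, at least two indices attain the minimum of min_i(a_i + i · x_0).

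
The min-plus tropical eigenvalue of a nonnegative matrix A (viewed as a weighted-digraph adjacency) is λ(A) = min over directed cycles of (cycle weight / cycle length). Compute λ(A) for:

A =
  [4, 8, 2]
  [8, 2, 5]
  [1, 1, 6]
λ(A) = 3/2

Enumerate directed cycles and compute their means (weight / length). Sample:
  cycle 0 → 0: weight = 4, length = 1, mean = 4/1 ≈ 4.000
  cycle 1 → 1: weight = 2, length = 1, mean = 2/1 ≈ 2.000
  cycle 2 → 2: weight = 6, length = 1, mean = 6/1 ≈ 6.000
  cycle 0 → 1 → 0: weight = 16, length = 2, mean = 16/2 ≈ 8.000
  cycle 0 → 2 → 0: weight = 3, length = 2, mean = 3/2 ≈ 1.500
  cycle 1 → 0 → 1: weight = 16, length = 2, mean = 16/2 ≈ 8.000
Minimum mean = 1.500, attained e.g. along the cycle 0 → 2 → 0 with weight 3 and length 2. So λ(A) = 3/2 = 3/2.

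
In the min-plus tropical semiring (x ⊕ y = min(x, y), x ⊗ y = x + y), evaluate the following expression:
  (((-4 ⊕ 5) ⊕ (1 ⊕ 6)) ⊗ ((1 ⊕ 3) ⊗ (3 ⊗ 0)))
(((-4 ⊕ 5) ⊕ (1 ⊕ 6)) ⊗ ((1 ⊕ 3) ⊗ (3 ⊗ 0))) = 0

Expand innermost to outermost. Recall ⊕ takes the minimum of its arguments and ⊗ takes their sum. Working out the expression (((-4 ⊕ 5) ⊕ (1 ⊕ 6)) ⊗ ((1 ⊕ 3) ⊗ (3 ⊗ 0))) gives 0.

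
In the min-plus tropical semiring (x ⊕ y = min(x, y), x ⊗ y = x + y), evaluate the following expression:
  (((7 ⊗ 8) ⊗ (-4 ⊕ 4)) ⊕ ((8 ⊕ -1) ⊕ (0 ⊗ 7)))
(((7 ⊗ 8) ⊗ (-4 ⊕ 4)) ⊕ ((8 ⊕ -1) ⊕ (0 ⊗ 7))) = -1

Expand innermost to outermost. Recall ⊕ takes the minimum of its arguments and ⊗ takes their sum. Working out the expression (((7 ⊗ 8) ⊗ (-4 ⊕ 4)) ⊕ ((8 ⊕ -1) ⊕ (0 ⊗ 7))) gives -1.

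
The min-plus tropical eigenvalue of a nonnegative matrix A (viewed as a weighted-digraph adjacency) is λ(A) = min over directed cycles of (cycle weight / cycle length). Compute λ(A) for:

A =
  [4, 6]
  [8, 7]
λ(A) = 4

Enumerate directed cycles and compute their means (weight / length). Sample:
  cycle 0 → 0: weight = 4, length = 1, mean = 4/1 ≈ 4.000
  cycle 1 → 1: weight = 7, length = 1, mean = 7/1 ≈ 7.000
  cycle 0 → 1 → 0: weight = 14, length = 2, mean = 14/2 ≈ 7.000
  cycle 1 → 0 → 1: weight = 14, length = 2, mean = 14/2 ≈ 7.000
Minimum mean = 4.000, attained e.g. along the cycle 0 → 0 with weight 4 and length 1. So λ(A) = 4/1 = 4.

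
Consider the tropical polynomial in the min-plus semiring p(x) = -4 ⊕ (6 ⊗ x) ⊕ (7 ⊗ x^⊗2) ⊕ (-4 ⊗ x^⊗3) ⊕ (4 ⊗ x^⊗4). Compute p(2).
p(2) = -4

A tropical monomial a ⊗ x^⊗i evaluates to a + i · x. Evaluating each term at x = 2:
  Term 0 contributes -4 + 0 · 2 = -4
  Term 1 contributes 6 + 1 · 2 = 8
  Term 2 contributes 7 + 2 · 2 = 11
  Term 3 contributes -4 + 3 · 2 = 2
  Term 4 contributes 4 + 4 · 2 = 12
p(2) = ⊕ of these = min[-4, 8, 11, 2, 12] = -4.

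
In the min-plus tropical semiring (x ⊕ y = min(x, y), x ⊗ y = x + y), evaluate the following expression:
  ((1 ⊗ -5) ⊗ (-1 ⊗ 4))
((1 ⊗ -5) ⊗ (-1 ⊗ 4)) = -1

Expand innermost to outermost. Recall ⊕ takes the minimum of its arguments and ⊗ takes their sum. Working out the expression ((1 ⊗ -5) ⊗ (-1 ⊗ 4)) gives -1.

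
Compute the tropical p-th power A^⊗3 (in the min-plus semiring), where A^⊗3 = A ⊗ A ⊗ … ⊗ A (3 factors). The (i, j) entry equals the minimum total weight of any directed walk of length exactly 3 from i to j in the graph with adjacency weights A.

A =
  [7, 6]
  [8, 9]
A^⊗3 =
  [21, 20]
  [22, 21]

Each entry (A^⊗3)_ij equals the minimum over all length-3 walks i = v_0 → v_1 → … → v_3 = j of Σ_t A[v_t][v_{t+1}]. For example, for (i, j) = (0, 1) we minimise over 4 possible intermediate vertex sequences; the minimum is 20, attained along the walk 0 → 0 → 0 → 1.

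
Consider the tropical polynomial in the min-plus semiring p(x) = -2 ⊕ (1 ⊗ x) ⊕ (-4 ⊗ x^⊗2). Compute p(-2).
p(-2) = -8

A tropical monomial a ⊗ x^⊗i evaluates to a + i · x. Evaluating each term at x = -2:
  Term 0 contributes -2 + 0 · -2 = -2
  Term 1 contributes 1 + 1 · -2 = -1
  Term 2 contributes -4 + 2 · -2 = -8
p(-2) = ⊕ of these = min[-2, -1, -8] = -8.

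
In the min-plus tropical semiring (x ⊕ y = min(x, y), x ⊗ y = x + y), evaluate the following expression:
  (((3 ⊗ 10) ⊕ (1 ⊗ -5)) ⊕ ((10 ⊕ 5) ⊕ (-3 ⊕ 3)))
(((3 ⊗ 10) ⊕ (1 ⊗ -5)) ⊕ ((10 ⊕ 5) ⊕ (-3 ⊕ 3))) = -4

Expand innermost to outermost. Recall ⊕ takes the minimum of its arguments and ⊗ takes their sum. Working out the expression (((3 ⊗ 10) ⊕ (1 ⊗ -5)) ⊕ ((10 ⊕ 5) ⊕ (-3 ⊕ 3))) gives -4.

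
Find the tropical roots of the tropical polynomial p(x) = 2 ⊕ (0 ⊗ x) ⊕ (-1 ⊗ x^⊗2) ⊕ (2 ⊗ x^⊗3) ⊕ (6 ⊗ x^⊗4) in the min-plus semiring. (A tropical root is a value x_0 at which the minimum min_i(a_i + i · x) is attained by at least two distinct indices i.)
Roots: {-4, -3, 1, 2}

Each tropical root is a break point of the lower envelope of the lines y = a_i + i · x (there are 5 lines, with slopes 0, 1, ..., 4). Only the lines that attain the minimum somewhere contribute to roots; other lines are dominated. Here the surviving (envelope) indices are i = 4, i = 3, i = 2, i = 1, i = 0.
Intersections between consecutive envelope lines give the roots: for adjacent envelope indices i < j the intersection is x = (a_i − a_j) / (j − i). Reading off the sorted break points: {-4, -3, 1, 2}.
Verification: at each break x_0, at least two indices attain the minimum of min_i(a_i + i · x_0).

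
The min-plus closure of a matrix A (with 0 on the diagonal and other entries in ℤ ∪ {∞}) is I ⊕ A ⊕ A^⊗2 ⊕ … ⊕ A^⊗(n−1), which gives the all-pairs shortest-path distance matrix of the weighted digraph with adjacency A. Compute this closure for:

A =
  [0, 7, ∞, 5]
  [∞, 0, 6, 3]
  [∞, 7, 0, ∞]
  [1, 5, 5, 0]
Closure =
  [0, 7, 10, 5]
  [4, 0, 6, 3]
  [11, 7, 0, 10]
  [1, 5, 5, 0]

This is the Floyd-Warshall all-pairs shortest-path computation. For each intermediate vertex k = 0, 1, …, 3, update dist[i][j] ← min(dist[i][j], dist[i][k] + dist[k][j]). The final matrix gives, for each (i, j), the minimum total weight of any directed path from i to j (possibly empty when i = j).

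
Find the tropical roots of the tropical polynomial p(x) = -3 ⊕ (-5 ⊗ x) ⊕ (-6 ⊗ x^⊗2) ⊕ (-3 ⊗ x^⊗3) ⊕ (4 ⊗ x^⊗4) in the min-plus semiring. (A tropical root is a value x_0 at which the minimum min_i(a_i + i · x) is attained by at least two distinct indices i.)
Roots: {-7, -3, 1, 2}

Each tropical root is a break point of the lower envelope of the lines y = a_i + i · x (there are 5 lines, with slopes 0, 1, ..., 4). Only the lines that attain the minimum somewhere contribute to roots; other lines are dominated. Here the surviving (envelope) indices are i = 4, i = 3, i = 2, i = 1, i = 0.
Intersections between consecutive envelope lines give the roots: for adjacent envelope indices i < j the intersection is x = (a_i − a_j) / (j − i). Reading off the sorted break points: {-7, -3, 1, 2}.
Verification: at each break x_0, at least two indices attain the minimum of min_i(a_i + i · x_0).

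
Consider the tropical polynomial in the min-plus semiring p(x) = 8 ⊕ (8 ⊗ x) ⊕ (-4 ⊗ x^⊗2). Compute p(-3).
p(-3) = -10

A tropical monomial a ⊗ x^⊗i evaluates to a + i · x. Evaluating each term at x = -3:
  Term 0 contributes 8 + 0 · -3 = 8
  Term 1 contributes 8 + 1 · -3 = 5
  Term 2 contributes -4 + 2 · -3 = -10
p(-3) = ⊕ of these = min[8, 5, -10] = -10.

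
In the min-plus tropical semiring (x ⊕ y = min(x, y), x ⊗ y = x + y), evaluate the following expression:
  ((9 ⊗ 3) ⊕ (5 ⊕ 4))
((9 ⊗ 3) ⊕ (5 ⊕ 4)) = 4

Expand innermost to outermost. Recall ⊕ takes the minimum of its arguments and ⊗ takes their sum. Working out the expression ((9 ⊗ 3) ⊕ (5 ⊕ 4)) gives 4.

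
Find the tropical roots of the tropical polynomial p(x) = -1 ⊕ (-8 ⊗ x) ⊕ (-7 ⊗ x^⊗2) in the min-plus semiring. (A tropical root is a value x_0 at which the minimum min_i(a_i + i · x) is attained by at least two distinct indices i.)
Roots: {-1, 7}

Each tropical root is a break point of the lower envelope of the lines y = a_i + i · x (there are 3 lines, with slopes 0, 1, ..., 2). Only the lines that attain the minimum somewhere contribute to roots; other lines are dominated. Here the surviving (envelope) indices are i = 2, i = 1, i = 0.
Intersections between consecutive envelope lines give the roots: for adjacent envelope indices i < j the intersection is x = (a_i − a_j) / (j − i). Reading off the sorted break points: {-1, 7}.
Verification: at each break x_0, at least two indices attain the minimum of min_i(a_i + i · x_0).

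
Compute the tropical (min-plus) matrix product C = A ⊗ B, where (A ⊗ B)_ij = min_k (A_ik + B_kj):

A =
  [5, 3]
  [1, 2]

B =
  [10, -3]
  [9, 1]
A ⊗ B =
  [12, 2]
  [11, -2]

Apply the min-plus product entry-by-entry:
  C[0][0] = min over k of (A[0][0] + B[0][0] = 5 + 10 = 15, A[0][1] + B[1][0] = 3 + 9 = 12) = 12 (attained at k = 1)
  C[0][1] = min over k of (A[0][0] + B[0][1] = 5 + -3 = 2, A[0][1] + B[1][1] = 3 + 1 = 4) = 2 (attained at k = 0)
  C[1][0] = min over k of (A[1][0] + B[0][0] = 1 + 10 = 11, A[1][1] + B[1][0] = 2 + 9 = 11) = 11 (attained at k = 0)
  C[1][1] = min over k of (A[1][0] + B[0][1] = 1 + -3 = -2, A[1][1] + B[1][1] = 2 + 1 = 3) = -2 (attained at k = 0)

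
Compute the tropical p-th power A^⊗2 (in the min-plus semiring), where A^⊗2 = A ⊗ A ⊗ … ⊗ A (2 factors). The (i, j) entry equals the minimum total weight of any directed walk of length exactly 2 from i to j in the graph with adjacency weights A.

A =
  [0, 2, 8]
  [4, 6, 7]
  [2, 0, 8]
A^⊗2 =
  [0, 2, 8]
  [4, 6, 12]
  [2, 4, 7]

Each entry (A^⊗2)_ij equals the minimum over all length-2 walks i = v_0 → v_1 → … → v_2 = j of Σ_t A[v_t][v_{t+1}]. For example, for (i, j) = (0, 2) we minimise over 3 possible intermediate vertex sequences; the minimum is 8, attained along the walk 0 → 0 → 2.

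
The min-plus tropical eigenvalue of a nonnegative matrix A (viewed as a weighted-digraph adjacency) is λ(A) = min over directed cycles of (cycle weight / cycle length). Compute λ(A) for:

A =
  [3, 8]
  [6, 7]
λ(A) = 3

Enumerate directed cycles and compute their means (weight / length). Sample:
  cycle 0 → 0: weight = 3, length = 1, mean = 3/1 ≈ 3.000
  cycle 1 → 1: weight = 7, length = 1, mean = 7/1 ≈ 7.000
  cycle 0 → 1 → 0: weight = 14, length = 2, mean = 14/2 ≈ 7.000
  cycle 1 → 0 → 1: weight = 14, length = 2, mean = 14/2 ≈ 7.000
Minimum mean = 3.000, attained e.g. along the cycle 0 → 0 with weight 3 and length 1. So λ(A) = 3/1 = 3.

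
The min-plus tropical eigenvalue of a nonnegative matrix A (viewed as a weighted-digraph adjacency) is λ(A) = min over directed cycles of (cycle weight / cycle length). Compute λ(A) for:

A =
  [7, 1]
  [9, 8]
λ(A) = 5

Enumerate directed cycles and compute their means (weight / length). Sample:
  cycle 0 → 0: weight = 7, length = 1, mean = 7/1 ≈ 7.000
  cycle 1 → 1: weight = 8, length = 1, mean = 8/1 ≈ 8.000
  cycle 0 → 1 → 0: weight = 10, length = 2, mean = 10/2 ≈ 5.000
  cycle 1 → 0 → 1: weight = 10, length = 2, mean = 10/2 ≈ 5.000
Minimum mean = 5.000, attained e.g. along the cycle 0 → 1 → 0 with weight 10 and length 2. So λ(A) = 10/2 = 5.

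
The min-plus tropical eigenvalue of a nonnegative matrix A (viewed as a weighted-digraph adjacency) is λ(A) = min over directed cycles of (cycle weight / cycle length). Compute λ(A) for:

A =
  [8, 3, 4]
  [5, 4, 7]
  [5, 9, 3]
λ(A) = 3

Enumerate directed cycles and compute their means (weight / length). Sample:
  cycle 0 → 0: weight = 8, length = 1, mean = 8/1 ≈ 8.000
  cycle 1 → 1: weight = 4, length = 1, mean = 4/1 ≈ 4.000
  cycle 2 → 2: weight = 3, length = 1, mean = 3/1 ≈ 3.000
  cycle 0 → 1 → 0: weight = 8, length = 2, mean = 8/2 ≈ 4.000
  cycle 0 → 2 → 0: weight = 9, length = 2, mean = 9/2 ≈ 4.500
  cycle 1 → 0 → 1: weight = 8, length = 2, mean = 8/2 ≈ 4.000
Minimum mean = 3.000, attained e.g. along the cycle 2 → 2 with weight 3 and length 1. So λ(A) = 3/1 = 3.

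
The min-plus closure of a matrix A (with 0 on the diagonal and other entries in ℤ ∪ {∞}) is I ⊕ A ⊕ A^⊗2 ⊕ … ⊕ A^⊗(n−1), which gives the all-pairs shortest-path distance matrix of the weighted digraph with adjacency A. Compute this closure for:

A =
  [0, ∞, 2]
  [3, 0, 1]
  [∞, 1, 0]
Closure =
  [0, 3, 2]
  [3, 0, 1]
  [4, 1, 0]

This is the Floyd-Warshall all-pairs shortest-path computation. For each intermediate vertex k = 0, 1, …, 2, update dist[i][j] ← min(dist[i][j], dist[i][k] + dist[k][j]). The final matrix gives, for each (i, j), the minimum total weight of any directed path from i to j (possibly empty when i = j).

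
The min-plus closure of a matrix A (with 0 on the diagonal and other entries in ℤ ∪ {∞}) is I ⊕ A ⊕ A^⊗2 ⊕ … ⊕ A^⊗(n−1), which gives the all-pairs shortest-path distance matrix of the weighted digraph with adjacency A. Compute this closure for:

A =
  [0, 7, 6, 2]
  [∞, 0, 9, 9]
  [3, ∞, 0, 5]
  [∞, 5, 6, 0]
Closure =
  [0, 7, 6, 2]
  [12, 0, 9, 9]
  [3, 10, 0, 5]
  [9, 5, 6, 0]

This is the Floyd-Warshall all-pairs shortest-path computation. For each intermediate vertex k = 0, 1, …, 3, update dist[i][j] ← min(dist[i][j], dist[i][k] + dist[k][j]). The final matrix gives, for each (i, j), the minimum total weight of any directed path from i to j (possibly empty when i = j).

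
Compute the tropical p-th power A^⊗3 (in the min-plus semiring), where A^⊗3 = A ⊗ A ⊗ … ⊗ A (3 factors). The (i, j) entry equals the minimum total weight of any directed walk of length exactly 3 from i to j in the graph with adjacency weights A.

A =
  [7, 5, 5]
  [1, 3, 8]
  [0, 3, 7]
A^⊗3 =
  [9, 10, 10]
  [6, 9, 9]
  [5, 8, 9]

Each entry (A^⊗3)_ij equals the minimum over all length-3 walks i = v_0 → v_1 → … → v_3 = j of Σ_t A[v_t][v_{t+1}]. For example, for (i, j) = (0, 2) we minimise over 9 possible intermediate vertex sequences; the minimum is 10, attained along the walk 0 → 2 → 0 → 2.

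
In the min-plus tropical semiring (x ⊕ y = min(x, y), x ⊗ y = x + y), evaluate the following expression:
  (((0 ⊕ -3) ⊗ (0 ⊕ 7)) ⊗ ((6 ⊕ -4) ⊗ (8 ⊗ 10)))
(((0 ⊕ -3) ⊗ (0 ⊕ 7)) ⊗ ((6 ⊕ -4) ⊗ (8 ⊗ 10))) = 11

Expand innermost to outermost. Recall ⊕ takes the minimum of its arguments and ⊗ takes their sum. Working out the expression (((0 ⊕ -3) ⊗ (0 ⊕ 7)) ⊗ ((6 ⊕ -4) ⊗ (8 ⊗ 10))) gives 11.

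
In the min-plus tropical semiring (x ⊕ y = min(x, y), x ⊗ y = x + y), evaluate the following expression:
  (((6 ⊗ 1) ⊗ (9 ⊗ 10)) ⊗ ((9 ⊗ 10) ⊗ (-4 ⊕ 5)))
(((6 ⊗ 1) ⊗ (9 ⊗ 10)) ⊗ ((9 ⊗ 10) ⊗ (-4 ⊕ 5))) = 41

Expand innermost to outermost. Recall ⊕ takes the minimum of its arguments and ⊗ takes their sum. Working out the expression (((6 ⊗ 1) ⊗ (9 ⊗ 10)) ⊗ ((9 ⊗ 10) ⊗ (-4 ⊕ 5))) gives 41.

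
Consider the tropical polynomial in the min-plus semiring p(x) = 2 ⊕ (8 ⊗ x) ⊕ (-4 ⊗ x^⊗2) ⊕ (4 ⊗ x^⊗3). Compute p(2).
p(2) = 0

A tropical monomial a ⊗ x^⊗i evaluates to a + i · x. Evaluating each term at x = 2:
  Term 0 contributes 2 + 0 · 2 = 2
  Term 1 contributes 8 + 1 · 2 = 10
  Term 2 contributes -4 + 2 · 2 = 0
  Term 3 contributes 4 + 3 · 2 = 10
p(2) = ⊕ of these = min[2, 10, 0, 10] = 0.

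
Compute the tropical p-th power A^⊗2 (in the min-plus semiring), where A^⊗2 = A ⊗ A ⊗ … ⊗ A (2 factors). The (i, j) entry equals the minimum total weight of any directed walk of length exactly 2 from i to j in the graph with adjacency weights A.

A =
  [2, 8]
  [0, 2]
A^⊗2 =
  [4, 10]
  [2, 4]

Each entry (A^⊗2)_ij equals the minimum over all length-2 walks i = v_0 → v_1 → … → v_2 = j of Σ_t A[v_t][v_{t+1}]. For example, for (i, j) = (0, 1) we minimise over 2 possible intermediate vertex sequences; the minimum is 10, attained along the walk 0 → 0 → 1.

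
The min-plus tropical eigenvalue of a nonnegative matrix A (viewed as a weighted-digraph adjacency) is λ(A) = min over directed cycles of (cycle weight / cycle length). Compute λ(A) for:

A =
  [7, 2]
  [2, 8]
λ(A) = 2

Enumerate directed cycles and compute their means (weight / length). Sample:
  cycle 0 → 0: weight = 7, length = 1, mean = 7/1 ≈ 7.000
  cycle 1 → 1: weight = 8, length = 1, mean = 8/1 ≈ 8.000
  cycle 0 → 1 → 0: weight = 4, length = 2, mean = 4/2 ≈ 2.000
  cycle 1 → 0 → 1: weight = 4, length = 2, mean = 4/2 ≈ 2.000
Minimum mean = 2.000, attained e.g. along the cycle 0 → 1 → 0 with weight 4 and length 2. So λ(A) = 4/2 = 2.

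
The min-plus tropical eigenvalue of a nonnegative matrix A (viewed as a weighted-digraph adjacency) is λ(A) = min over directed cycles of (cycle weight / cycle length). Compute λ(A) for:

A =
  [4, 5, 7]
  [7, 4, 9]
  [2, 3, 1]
λ(A) = 1

Enumerate directed cycles and compute their means (weight / length). Sample:
  cycle 0 → 0: weight = 4, length = 1, mean = 4/1 ≈ 4.000
  cycle 1 → 1: weight = 4, length = 1, mean = 4/1 ≈ 4.000
  cycle 2 → 2: weight = 1, length = 1, mean = 1/1 ≈ 1.000
  cycle 0 → 1 → 0: weight = 12, length = 2, mean = 12/2 ≈ 6.000
  cycle 0 → 2 → 0: weight = 9, length = 2, mean = 9/2 ≈ 4.500
  cycle 1 → 0 → 1: weight = 12, length = 2, mean = 12/2 ≈ 6.000
Minimum mean = 1.000, attained e.g. along the cycle 2 → 2 with weight 1 and length 1. So λ(A) = 1/1 = 1.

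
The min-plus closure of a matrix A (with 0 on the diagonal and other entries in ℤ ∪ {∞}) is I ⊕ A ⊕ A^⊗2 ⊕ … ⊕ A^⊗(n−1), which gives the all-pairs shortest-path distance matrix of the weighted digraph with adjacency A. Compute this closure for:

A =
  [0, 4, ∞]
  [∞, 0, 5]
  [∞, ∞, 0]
Closure =
  [0, 4, 9]
  [∞, 0, 5]
  [∞, ∞, 0]

This is the Floyd-Warshall all-pairs shortest-path computation. For each intermediate vertex k = 0, 1, …, 2, update dist[i][j] ← min(dist[i][j], dist[i][k] + dist[k][j]). The final matrix gives, for each (i, j), the minimum total weight of any directed path from i to j (possibly empty when i = j).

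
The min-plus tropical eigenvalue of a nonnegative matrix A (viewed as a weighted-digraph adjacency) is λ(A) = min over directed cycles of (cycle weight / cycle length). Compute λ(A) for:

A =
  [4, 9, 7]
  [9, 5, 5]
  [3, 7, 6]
λ(A) = 4

Enumerate directed cycles and compute their means (weight / length). Sample:
  cycle 0 → 0: weight = 4, length = 1, mean = 4/1 ≈ 4.000
  cycle 1 → 1: weight = 5, length = 1, mean = 5/1 ≈ 5.000
  cycle 2 → 2: weight = 6, length = 1, mean = 6/1 ≈ 6.000
  cycle 0 → 1 → 0: weight = 18, length = 2, mean = 18/2 ≈ 9.000
  cycle 0 → 2 → 0: weight = 10, length = 2, mean = 10/2 ≈ 5.000
  cycle 1 → 0 → 1: weight = 18, length = 2, mean = 18/2 ≈ 9.000
Minimum mean = 4.000, attained e.g. along the cycle 0 → 0 with weight 4 and length 1. So λ(A) = 4/1 = 4.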